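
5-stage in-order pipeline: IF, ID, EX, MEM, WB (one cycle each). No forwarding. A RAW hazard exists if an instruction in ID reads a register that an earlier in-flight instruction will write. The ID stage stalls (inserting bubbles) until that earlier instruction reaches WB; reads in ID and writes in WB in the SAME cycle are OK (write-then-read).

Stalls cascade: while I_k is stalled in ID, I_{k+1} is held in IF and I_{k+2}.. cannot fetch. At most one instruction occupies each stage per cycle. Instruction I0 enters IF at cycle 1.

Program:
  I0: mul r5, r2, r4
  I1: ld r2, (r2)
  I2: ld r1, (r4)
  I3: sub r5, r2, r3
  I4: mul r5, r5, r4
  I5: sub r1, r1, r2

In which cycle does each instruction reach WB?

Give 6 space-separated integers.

I0 mul r5 <- r2,r4: IF@1 ID@2 stall=0 (-) EX@3 MEM@4 WB@5
I1 ld r2 <- r2: IF@2 ID@3 stall=0 (-) EX@4 MEM@5 WB@6
I2 ld r1 <- r4: IF@3 ID@4 stall=0 (-) EX@5 MEM@6 WB@7
I3 sub r5 <- r2,r3: IF@4 ID@5 stall=1 (RAW on I1.r2 (WB@6)) EX@7 MEM@8 WB@9
I4 mul r5 <- r5,r4: IF@5 ID@7 stall=2 (RAW on I3.r5 (WB@9)) EX@10 MEM@11 WB@12
I5 sub r1 <- r1,r2: IF@7 ID@10 stall=0 (-) EX@11 MEM@12 WB@13

Answer: 5 6 7 9 12 13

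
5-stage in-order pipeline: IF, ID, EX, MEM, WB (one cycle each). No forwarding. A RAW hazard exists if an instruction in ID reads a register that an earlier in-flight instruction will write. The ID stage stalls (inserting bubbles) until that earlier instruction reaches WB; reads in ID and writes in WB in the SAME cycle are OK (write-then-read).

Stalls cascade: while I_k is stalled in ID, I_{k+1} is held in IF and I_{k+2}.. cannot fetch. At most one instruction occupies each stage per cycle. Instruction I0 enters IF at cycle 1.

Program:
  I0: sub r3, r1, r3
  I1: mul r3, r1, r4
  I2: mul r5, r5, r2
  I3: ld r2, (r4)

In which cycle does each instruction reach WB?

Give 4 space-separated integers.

Answer: 5 6 7 8

Derivation:
I0 sub r3 <- r1,r3: IF@1 ID@2 stall=0 (-) EX@3 MEM@4 WB@5
I1 mul r3 <- r1,r4: IF@2 ID@3 stall=0 (-) EX@4 MEM@5 WB@6
I2 mul r5 <- r5,r2: IF@3 ID@4 stall=0 (-) EX@5 MEM@6 WB@7
I3 ld r2 <- r4: IF@4 ID@5 stall=0 (-) EX@6 MEM@7 WB@8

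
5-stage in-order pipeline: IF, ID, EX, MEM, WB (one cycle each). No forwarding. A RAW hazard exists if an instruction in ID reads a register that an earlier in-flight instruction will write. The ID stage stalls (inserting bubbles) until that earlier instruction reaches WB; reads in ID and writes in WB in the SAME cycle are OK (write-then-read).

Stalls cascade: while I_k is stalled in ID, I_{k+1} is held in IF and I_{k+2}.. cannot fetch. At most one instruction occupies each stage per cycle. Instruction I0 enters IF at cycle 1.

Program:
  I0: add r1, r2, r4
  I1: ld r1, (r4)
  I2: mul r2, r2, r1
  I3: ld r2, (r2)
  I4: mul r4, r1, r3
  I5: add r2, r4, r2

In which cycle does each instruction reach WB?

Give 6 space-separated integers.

I0 add r1 <- r2,r4: IF@1 ID@2 stall=0 (-) EX@3 MEM@4 WB@5
I1 ld r1 <- r4: IF@2 ID@3 stall=0 (-) EX@4 MEM@5 WB@6
I2 mul r2 <- r2,r1: IF@3 ID@4 stall=2 (RAW on I1.r1 (WB@6)) EX@7 MEM@8 WB@9
I3 ld r2 <- r2: IF@4 ID@7 stall=2 (RAW on I2.r2 (WB@9)) EX@10 MEM@11 WB@12
I4 mul r4 <- r1,r3: IF@7 ID@10 stall=0 (-) EX@11 MEM@12 WB@13
I5 add r2 <- r4,r2: IF@10 ID@11 stall=2 (RAW on I4.r4 (WB@13)) EX@14 MEM@15 WB@16

Answer: 5 6 9 12 13 16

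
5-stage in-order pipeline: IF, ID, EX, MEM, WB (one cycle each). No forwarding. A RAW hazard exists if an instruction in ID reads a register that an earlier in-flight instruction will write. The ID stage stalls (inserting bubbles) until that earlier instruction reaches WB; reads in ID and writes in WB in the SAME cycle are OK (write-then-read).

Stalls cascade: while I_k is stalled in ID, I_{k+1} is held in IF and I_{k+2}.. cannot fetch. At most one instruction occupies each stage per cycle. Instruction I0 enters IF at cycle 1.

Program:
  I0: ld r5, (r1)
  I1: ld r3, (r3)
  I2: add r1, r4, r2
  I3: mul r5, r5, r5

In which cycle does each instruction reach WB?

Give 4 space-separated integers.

Answer: 5 6 7 8

Derivation:
I0 ld r5 <- r1: IF@1 ID@2 stall=0 (-) EX@3 MEM@4 WB@5
I1 ld r3 <- r3: IF@2 ID@3 stall=0 (-) EX@4 MEM@5 WB@6
I2 add r1 <- r4,r2: IF@3 ID@4 stall=0 (-) EX@5 MEM@6 WB@7
I3 mul r5 <- r5,r5: IF@4 ID@5 stall=0 (-) EX@6 MEM@7 WB@8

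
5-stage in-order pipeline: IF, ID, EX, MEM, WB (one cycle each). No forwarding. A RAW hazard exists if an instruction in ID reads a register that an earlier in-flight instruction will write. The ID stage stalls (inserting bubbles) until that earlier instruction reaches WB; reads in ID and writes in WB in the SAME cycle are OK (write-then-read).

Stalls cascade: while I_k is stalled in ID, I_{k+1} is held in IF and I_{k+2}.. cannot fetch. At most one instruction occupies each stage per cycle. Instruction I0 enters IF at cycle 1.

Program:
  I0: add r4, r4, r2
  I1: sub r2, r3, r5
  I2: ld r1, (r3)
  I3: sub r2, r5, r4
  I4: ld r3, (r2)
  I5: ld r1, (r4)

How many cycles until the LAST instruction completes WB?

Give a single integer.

Answer: 12

Derivation:
I0 add r4 <- r4,r2: IF@1 ID@2 stall=0 (-) EX@3 MEM@4 WB@5
I1 sub r2 <- r3,r5: IF@2 ID@3 stall=0 (-) EX@4 MEM@5 WB@6
I2 ld r1 <- r3: IF@3 ID@4 stall=0 (-) EX@5 MEM@6 WB@7
I3 sub r2 <- r5,r4: IF@4 ID@5 stall=0 (-) EX@6 MEM@7 WB@8
I4 ld r3 <- r2: IF@5 ID@6 stall=2 (RAW on I3.r2 (WB@8)) EX@9 MEM@10 WB@11
I5 ld r1 <- r4: IF@6 ID@9 stall=0 (-) EX@10 MEM@11 WB@12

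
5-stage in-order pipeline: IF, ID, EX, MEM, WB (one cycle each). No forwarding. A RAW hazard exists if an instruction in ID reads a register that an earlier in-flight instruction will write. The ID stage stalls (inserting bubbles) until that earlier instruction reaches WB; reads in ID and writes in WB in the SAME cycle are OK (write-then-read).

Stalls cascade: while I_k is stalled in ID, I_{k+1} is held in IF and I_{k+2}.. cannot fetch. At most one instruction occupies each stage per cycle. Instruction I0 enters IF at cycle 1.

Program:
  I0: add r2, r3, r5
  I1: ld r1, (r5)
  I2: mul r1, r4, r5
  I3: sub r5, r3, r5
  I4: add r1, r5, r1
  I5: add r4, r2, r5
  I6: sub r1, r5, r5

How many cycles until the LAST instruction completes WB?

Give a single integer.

I0 add r2 <- r3,r5: IF@1 ID@2 stall=0 (-) EX@3 MEM@4 WB@5
I1 ld r1 <- r5: IF@2 ID@3 stall=0 (-) EX@4 MEM@5 WB@6
I2 mul r1 <- r4,r5: IF@3 ID@4 stall=0 (-) EX@5 MEM@6 WB@7
I3 sub r5 <- r3,r5: IF@4 ID@5 stall=0 (-) EX@6 MEM@7 WB@8
I4 add r1 <- r5,r1: IF@5 ID@6 stall=2 (RAW on I3.r5 (WB@8)) EX@9 MEM@10 WB@11
I5 add r4 <- r2,r5: IF@6 ID@9 stall=0 (-) EX@10 MEM@11 WB@12
I6 sub r1 <- r5,r5: IF@9 ID@10 stall=0 (-) EX@11 MEM@12 WB@13

Answer: 13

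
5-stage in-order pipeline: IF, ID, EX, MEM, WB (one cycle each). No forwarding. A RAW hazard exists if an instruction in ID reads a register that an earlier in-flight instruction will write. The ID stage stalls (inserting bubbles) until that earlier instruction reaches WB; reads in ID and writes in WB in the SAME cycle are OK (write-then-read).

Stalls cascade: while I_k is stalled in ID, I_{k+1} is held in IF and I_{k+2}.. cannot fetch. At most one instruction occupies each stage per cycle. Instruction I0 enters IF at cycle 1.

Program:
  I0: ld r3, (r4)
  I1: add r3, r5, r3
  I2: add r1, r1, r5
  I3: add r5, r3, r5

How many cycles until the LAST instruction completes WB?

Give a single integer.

I0 ld r3 <- r4: IF@1 ID@2 stall=0 (-) EX@3 MEM@4 WB@5
I1 add r3 <- r5,r3: IF@2 ID@3 stall=2 (RAW on I0.r3 (WB@5)) EX@6 MEM@7 WB@8
I2 add r1 <- r1,r5: IF@3 ID@6 stall=0 (-) EX@7 MEM@8 WB@9
I3 add r5 <- r3,r5: IF@6 ID@7 stall=1 (RAW on I1.r3 (WB@8)) EX@9 MEM@10 WB@11

Answer: 11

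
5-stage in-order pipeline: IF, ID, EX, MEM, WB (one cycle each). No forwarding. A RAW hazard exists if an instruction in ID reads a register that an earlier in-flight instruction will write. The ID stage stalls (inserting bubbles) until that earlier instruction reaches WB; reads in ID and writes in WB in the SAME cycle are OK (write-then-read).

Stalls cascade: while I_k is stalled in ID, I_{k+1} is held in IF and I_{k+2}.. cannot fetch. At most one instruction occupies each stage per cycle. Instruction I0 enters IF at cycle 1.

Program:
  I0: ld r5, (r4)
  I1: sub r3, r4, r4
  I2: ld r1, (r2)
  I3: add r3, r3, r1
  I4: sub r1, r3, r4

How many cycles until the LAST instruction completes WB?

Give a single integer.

I0 ld r5 <- r4: IF@1 ID@2 stall=0 (-) EX@3 MEM@4 WB@5
I1 sub r3 <- r4,r4: IF@2 ID@3 stall=0 (-) EX@4 MEM@5 WB@6
I2 ld r1 <- r2: IF@3 ID@4 stall=0 (-) EX@5 MEM@6 WB@7
I3 add r3 <- r3,r1: IF@4 ID@5 stall=2 (RAW on I2.r1 (WB@7)) EX@8 MEM@9 WB@10
I4 sub r1 <- r3,r4: IF@5 ID@8 stall=2 (RAW on I3.r3 (WB@10)) EX@11 MEM@12 WB@13

Answer: 13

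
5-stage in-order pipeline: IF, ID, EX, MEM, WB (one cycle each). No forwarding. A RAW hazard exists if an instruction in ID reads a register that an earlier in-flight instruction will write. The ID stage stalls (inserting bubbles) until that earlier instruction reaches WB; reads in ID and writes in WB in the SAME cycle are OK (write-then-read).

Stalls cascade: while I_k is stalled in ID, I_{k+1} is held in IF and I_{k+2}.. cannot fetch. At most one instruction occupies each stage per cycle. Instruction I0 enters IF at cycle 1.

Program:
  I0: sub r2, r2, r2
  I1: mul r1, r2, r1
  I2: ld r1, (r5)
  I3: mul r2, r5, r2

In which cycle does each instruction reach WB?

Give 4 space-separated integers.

I0 sub r2 <- r2,r2: IF@1 ID@2 stall=0 (-) EX@3 MEM@4 WB@5
I1 mul r1 <- r2,r1: IF@2 ID@3 stall=2 (RAW on I0.r2 (WB@5)) EX@6 MEM@7 WB@8
I2 ld r1 <- r5: IF@3 ID@6 stall=0 (-) EX@7 MEM@8 WB@9
I3 mul r2 <- r5,r2: IF@6 ID@7 stall=0 (-) EX@8 MEM@9 WB@10

Answer: 5 8 9 10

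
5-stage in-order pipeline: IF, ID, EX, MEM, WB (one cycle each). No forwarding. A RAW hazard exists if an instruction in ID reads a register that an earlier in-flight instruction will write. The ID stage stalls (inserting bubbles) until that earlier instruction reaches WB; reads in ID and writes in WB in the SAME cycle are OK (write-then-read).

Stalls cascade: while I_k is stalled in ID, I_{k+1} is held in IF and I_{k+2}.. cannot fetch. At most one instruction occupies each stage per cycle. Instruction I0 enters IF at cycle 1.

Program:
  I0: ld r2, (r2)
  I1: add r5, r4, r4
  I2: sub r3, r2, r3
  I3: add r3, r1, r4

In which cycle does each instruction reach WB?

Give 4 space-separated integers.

I0 ld r2 <- r2: IF@1 ID@2 stall=0 (-) EX@3 MEM@4 WB@5
I1 add r5 <- r4,r4: IF@2 ID@3 stall=0 (-) EX@4 MEM@5 WB@6
I2 sub r3 <- r2,r3: IF@3 ID@4 stall=1 (RAW on I0.r2 (WB@5)) EX@6 MEM@7 WB@8
I3 add r3 <- r1,r4: IF@4 ID@6 stall=0 (-) EX@7 MEM@8 WB@9

Answer: 5 6 8 9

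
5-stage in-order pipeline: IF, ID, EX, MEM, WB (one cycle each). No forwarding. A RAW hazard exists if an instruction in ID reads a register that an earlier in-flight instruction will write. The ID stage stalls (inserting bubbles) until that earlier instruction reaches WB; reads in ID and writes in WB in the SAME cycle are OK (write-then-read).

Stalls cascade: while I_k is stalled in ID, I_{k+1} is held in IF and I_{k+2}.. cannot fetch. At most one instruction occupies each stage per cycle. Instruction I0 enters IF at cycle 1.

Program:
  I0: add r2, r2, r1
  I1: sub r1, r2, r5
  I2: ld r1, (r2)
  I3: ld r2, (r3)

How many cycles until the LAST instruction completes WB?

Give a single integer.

I0 add r2 <- r2,r1: IF@1 ID@2 stall=0 (-) EX@3 MEM@4 WB@5
I1 sub r1 <- r2,r5: IF@2 ID@3 stall=2 (RAW on I0.r2 (WB@5)) EX@6 MEM@7 WB@8
I2 ld r1 <- r2: IF@3 ID@6 stall=0 (-) EX@7 MEM@8 WB@9
I3 ld r2 <- r3: IF@6 ID@7 stall=0 (-) EX@8 MEM@9 WB@10

Answer: 10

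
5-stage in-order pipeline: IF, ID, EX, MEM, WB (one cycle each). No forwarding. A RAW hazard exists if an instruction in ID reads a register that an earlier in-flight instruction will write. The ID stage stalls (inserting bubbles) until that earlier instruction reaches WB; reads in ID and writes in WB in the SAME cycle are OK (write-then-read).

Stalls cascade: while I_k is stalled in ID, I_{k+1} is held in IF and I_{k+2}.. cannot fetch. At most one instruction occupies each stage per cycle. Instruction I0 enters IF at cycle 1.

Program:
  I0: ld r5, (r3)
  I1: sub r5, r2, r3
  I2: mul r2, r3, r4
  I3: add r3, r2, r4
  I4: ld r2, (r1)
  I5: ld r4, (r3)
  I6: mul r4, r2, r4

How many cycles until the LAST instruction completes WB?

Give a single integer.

I0 ld r5 <- r3: IF@1 ID@2 stall=0 (-) EX@3 MEM@4 WB@5
I1 sub r5 <- r2,r3: IF@2 ID@3 stall=0 (-) EX@4 MEM@5 WB@6
I2 mul r2 <- r3,r4: IF@3 ID@4 stall=0 (-) EX@5 MEM@6 WB@7
I3 add r3 <- r2,r4: IF@4 ID@5 stall=2 (RAW on I2.r2 (WB@7)) EX@8 MEM@9 WB@10
I4 ld r2 <- r1: IF@5 ID@8 stall=0 (-) EX@9 MEM@10 WB@11
I5 ld r4 <- r3: IF@8 ID@9 stall=1 (RAW on I3.r3 (WB@10)) EX@11 MEM@12 WB@13
I6 mul r4 <- r2,r4: IF@9 ID@11 stall=2 (RAW on I5.r4 (WB@13)) EX@14 MEM@15 WB@16

Answer: 16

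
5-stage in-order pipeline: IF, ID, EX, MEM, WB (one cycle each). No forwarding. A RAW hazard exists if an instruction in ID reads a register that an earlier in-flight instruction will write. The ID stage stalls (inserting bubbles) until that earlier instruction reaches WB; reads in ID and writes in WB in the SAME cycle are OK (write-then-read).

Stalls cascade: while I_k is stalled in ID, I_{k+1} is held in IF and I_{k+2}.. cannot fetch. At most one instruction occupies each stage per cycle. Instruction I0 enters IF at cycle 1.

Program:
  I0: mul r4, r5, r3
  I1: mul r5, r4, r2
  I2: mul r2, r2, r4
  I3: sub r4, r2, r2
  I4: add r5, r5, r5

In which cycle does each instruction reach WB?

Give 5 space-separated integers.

Answer: 5 8 9 12 13

Derivation:
I0 mul r4 <- r5,r3: IF@1 ID@2 stall=0 (-) EX@3 MEM@4 WB@5
I1 mul r5 <- r4,r2: IF@2 ID@3 stall=2 (RAW on I0.r4 (WB@5)) EX@6 MEM@7 WB@8
I2 mul r2 <- r2,r4: IF@3 ID@6 stall=0 (-) EX@7 MEM@8 WB@9
I3 sub r4 <- r2,r2: IF@6 ID@7 stall=2 (RAW on I2.r2 (WB@9)) EX@10 MEM@11 WB@12
I4 add r5 <- r5,r5: IF@7 ID@10 stall=0 (-) EX@11 MEM@12 WB@13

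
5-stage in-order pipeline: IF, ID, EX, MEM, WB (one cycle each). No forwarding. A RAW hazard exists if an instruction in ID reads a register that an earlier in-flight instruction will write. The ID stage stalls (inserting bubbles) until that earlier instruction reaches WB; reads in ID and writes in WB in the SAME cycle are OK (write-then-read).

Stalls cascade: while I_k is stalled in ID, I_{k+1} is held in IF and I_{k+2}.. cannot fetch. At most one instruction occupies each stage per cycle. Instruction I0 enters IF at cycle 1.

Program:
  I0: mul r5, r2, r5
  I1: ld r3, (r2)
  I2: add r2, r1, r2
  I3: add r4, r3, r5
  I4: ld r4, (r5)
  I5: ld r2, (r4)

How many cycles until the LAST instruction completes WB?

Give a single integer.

I0 mul r5 <- r2,r5: IF@1 ID@2 stall=0 (-) EX@3 MEM@4 WB@5
I1 ld r3 <- r2: IF@2 ID@3 stall=0 (-) EX@4 MEM@5 WB@6
I2 add r2 <- r1,r2: IF@3 ID@4 stall=0 (-) EX@5 MEM@6 WB@7
I3 add r4 <- r3,r5: IF@4 ID@5 stall=1 (RAW on I1.r3 (WB@6)) EX@7 MEM@8 WB@9
I4 ld r4 <- r5: IF@5 ID@7 stall=0 (-) EX@8 MEM@9 WB@10
I5 ld r2 <- r4: IF@7 ID@8 stall=2 (RAW on I4.r4 (WB@10)) EX@11 MEM@12 WB@13

Answer: 13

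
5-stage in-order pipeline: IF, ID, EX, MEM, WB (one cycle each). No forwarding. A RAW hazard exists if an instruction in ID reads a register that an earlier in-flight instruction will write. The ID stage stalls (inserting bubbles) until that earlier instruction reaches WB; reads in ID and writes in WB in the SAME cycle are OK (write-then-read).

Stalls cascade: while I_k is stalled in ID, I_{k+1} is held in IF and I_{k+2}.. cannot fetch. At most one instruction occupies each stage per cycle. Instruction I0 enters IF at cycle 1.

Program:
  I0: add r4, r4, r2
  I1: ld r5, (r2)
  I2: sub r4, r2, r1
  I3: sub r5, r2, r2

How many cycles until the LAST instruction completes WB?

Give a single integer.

Answer: 8

Derivation:
I0 add r4 <- r4,r2: IF@1 ID@2 stall=0 (-) EX@3 MEM@4 WB@5
I1 ld r5 <- r2: IF@2 ID@3 stall=0 (-) EX@4 MEM@5 WB@6
I2 sub r4 <- r2,r1: IF@3 ID@4 stall=0 (-) EX@5 MEM@6 WB@7
I3 sub r5 <- r2,r2: IF@4 ID@5 stall=0 (-) EX@6 MEM@7 WB@8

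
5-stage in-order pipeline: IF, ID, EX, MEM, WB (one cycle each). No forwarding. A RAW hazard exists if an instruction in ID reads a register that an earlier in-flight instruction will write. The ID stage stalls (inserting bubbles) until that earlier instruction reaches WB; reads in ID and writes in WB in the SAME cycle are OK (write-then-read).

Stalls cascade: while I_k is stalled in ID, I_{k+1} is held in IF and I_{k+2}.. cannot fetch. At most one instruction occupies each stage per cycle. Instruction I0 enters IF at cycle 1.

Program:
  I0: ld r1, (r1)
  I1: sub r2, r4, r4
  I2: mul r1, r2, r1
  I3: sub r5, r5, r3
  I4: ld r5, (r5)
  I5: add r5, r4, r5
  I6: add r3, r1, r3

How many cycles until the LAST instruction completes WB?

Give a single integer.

Answer: 17

Derivation:
I0 ld r1 <- r1: IF@1 ID@2 stall=0 (-) EX@3 MEM@4 WB@5
I1 sub r2 <- r4,r4: IF@2 ID@3 stall=0 (-) EX@4 MEM@5 WB@6
I2 mul r1 <- r2,r1: IF@3 ID@4 stall=2 (RAW on I1.r2 (WB@6)) EX@7 MEM@8 WB@9
I3 sub r5 <- r5,r3: IF@4 ID@7 stall=0 (-) EX@8 MEM@9 WB@10
I4 ld r5 <- r5: IF@7 ID@8 stall=2 (RAW on I3.r5 (WB@10)) EX@11 MEM@12 WB@13
I5 add r5 <- r4,r5: IF@8 ID@11 stall=2 (RAW on I4.r5 (WB@13)) EX@14 MEM@15 WB@16
I6 add r3 <- r1,r3: IF@11 ID@14 stall=0 (-) EX@15 MEM@16 WB@17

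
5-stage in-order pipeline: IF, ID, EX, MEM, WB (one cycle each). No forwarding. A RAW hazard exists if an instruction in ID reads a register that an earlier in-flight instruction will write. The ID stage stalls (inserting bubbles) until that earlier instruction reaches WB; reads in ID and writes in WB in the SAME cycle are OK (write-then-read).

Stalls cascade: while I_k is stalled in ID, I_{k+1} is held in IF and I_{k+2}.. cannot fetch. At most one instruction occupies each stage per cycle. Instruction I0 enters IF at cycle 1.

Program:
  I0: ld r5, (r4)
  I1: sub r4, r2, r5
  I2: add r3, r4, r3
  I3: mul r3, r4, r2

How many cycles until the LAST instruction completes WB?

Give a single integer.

Answer: 12

Derivation:
I0 ld r5 <- r4: IF@1 ID@2 stall=0 (-) EX@3 MEM@4 WB@5
I1 sub r4 <- r2,r5: IF@2 ID@3 stall=2 (RAW on I0.r5 (WB@5)) EX@6 MEM@7 WB@8
I2 add r3 <- r4,r3: IF@3 ID@6 stall=2 (RAW on I1.r4 (WB@8)) EX@9 MEM@10 WB@11
I3 mul r3 <- r4,r2: IF@6 ID@9 stall=0 (-) EX@10 MEM@11 WB@12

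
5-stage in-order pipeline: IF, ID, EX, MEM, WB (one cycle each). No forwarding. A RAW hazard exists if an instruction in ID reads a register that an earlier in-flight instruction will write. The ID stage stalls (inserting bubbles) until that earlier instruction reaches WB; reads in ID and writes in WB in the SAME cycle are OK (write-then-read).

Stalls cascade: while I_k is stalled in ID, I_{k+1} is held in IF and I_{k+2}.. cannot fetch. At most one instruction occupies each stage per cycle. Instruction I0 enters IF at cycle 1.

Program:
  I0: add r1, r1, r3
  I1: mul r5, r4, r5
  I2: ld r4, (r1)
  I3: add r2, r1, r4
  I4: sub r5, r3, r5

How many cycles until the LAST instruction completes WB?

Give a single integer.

I0 add r1 <- r1,r3: IF@1 ID@2 stall=0 (-) EX@3 MEM@4 WB@5
I1 mul r5 <- r4,r5: IF@2 ID@3 stall=0 (-) EX@4 MEM@5 WB@6
I2 ld r4 <- r1: IF@3 ID@4 stall=1 (RAW on I0.r1 (WB@5)) EX@6 MEM@7 WB@8
I3 add r2 <- r1,r4: IF@4 ID@6 stall=2 (RAW on I2.r4 (WB@8)) EX@9 MEM@10 WB@11
I4 sub r5 <- r3,r5: IF@6 ID@9 stall=0 (-) EX@10 MEM@11 WB@12

Answer: 12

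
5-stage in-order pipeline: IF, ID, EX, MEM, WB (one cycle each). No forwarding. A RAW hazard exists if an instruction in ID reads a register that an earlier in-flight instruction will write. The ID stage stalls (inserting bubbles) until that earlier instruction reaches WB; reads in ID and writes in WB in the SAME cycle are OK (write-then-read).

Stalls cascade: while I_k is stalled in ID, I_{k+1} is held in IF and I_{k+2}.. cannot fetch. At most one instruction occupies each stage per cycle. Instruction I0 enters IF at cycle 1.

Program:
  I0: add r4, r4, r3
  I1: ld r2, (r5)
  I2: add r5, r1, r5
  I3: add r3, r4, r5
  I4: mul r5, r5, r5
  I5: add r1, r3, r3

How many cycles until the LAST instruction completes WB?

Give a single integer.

Answer: 13

Derivation:
I0 add r4 <- r4,r3: IF@1 ID@2 stall=0 (-) EX@3 MEM@4 WB@5
I1 ld r2 <- r5: IF@2 ID@3 stall=0 (-) EX@4 MEM@5 WB@6
I2 add r5 <- r1,r5: IF@3 ID@4 stall=0 (-) EX@5 MEM@6 WB@7
I3 add r3 <- r4,r5: IF@4 ID@5 stall=2 (RAW on I2.r5 (WB@7)) EX@8 MEM@9 WB@10
I4 mul r5 <- r5,r5: IF@5 ID@8 stall=0 (-) EX@9 MEM@10 WB@11
I5 add r1 <- r3,r3: IF@8 ID@9 stall=1 (RAW on I3.r3 (WB@10)) EX@11 MEM@12 WB@13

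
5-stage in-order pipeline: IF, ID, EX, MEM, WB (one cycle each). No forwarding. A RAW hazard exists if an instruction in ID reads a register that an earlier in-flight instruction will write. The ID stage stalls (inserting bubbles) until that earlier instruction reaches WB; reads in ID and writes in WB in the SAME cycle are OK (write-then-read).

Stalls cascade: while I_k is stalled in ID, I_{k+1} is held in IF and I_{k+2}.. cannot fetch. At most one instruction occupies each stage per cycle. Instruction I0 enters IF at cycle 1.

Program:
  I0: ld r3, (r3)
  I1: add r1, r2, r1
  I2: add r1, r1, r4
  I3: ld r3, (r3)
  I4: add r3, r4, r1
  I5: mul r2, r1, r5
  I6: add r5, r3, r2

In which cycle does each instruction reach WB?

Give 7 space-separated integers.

I0 ld r3 <- r3: IF@1 ID@2 stall=0 (-) EX@3 MEM@4 WB@5
I1 add r1 <- r2,r1: IF@2 ID@3 stall=0 (-) EX@4 MEM@5 WB@6
I2 add r1 <- r1,r4: IF@3 ID@4 stall=2 (RAW on I1.r1 (WB@6)) EX@7 MEM@8 WB@9
I3 ld r3 <- r3: IF@4 ID@7 stall=0 (-) EX@8 MEM@9 WB@10
I4 add r3 <- r4,r1: IF@7 ID@8 stall=1 (RAW on I2.r1 (WB@9)) EX@10 MEM@11 WB@12
I5 mul r2 <- r1,r5: IF@8 ID@10 stall=0 (-) EX@11 MEM@12 WB@13
I6 add r5 <- r3,r2: IF@10 ID@11 stall=2 (RAW on I5.r2 (WB@13)) EX@14 MEM@15 WB@16

Answer: 5 6 9 10 12 13 16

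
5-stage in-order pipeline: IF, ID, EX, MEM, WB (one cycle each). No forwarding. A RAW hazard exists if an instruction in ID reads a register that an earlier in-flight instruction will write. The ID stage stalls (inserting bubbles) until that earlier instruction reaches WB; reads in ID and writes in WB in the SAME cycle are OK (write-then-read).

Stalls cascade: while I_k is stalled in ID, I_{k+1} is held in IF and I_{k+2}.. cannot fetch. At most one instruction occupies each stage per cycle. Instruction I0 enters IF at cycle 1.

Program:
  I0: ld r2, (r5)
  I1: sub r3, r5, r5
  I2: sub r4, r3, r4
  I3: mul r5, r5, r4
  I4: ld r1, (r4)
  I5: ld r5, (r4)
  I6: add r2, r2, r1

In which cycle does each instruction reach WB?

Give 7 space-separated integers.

Answer: 5 6 9 12 13 14 16

Derivation:
I0 ld r2 <- r5: IF@1 ID@2 stall=0 (-) EX@3 MEM@4 WB@5
I1 sub r3 <- r5,r5: IF@2 ID@3 stall=0 (-) EX@4 MEM@5 WB@6
I2 sub r4 <- r3,r4: IF@3 ID@4 stall=2 (RAW on I1.r3 (WB@6)) EX@7 MEM@8 WB@9
I3 mul r5 <- r5,r4: IF@4 ID@7 stall=2 (RAW on I2.r4 (WB@9)) EX@10 MEM@11 WB@12
I4 ld r1 <- r4: IF@7 ID@10 stall=0 (-) EX@11 MEM@12 WB@13
I5 ld r5 <- r4: IF@10 ID@11 stall=0 (-) EX@12 MEM@13 WB@14
I6 add r2 <- r2,r1: IF@11 ID@12 stall=1 (RAW on I4.r1 (WB@13)) EX@14 MEM@15 WB@16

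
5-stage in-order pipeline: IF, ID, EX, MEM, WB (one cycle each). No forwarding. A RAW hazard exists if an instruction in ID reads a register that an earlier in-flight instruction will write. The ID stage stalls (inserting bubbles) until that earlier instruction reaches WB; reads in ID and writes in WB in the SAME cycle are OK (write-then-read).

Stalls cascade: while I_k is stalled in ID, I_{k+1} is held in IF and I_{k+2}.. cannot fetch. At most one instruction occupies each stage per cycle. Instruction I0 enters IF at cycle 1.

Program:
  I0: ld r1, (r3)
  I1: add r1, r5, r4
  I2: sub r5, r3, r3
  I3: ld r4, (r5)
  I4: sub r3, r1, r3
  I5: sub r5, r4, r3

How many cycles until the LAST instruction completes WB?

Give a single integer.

I0 ld r1 <- r3: IF@1 ID@2 stall=0 (-) EX@3 MEM@4 WB@5
I1 add r1 <- r5,r4: IF@2 ID@3 stall=0 (-) EX@4 MEM@5 WB@6
I2 sub r5 <- r3,r3: IF@3 ID@4 stall=0 (-) EX@5 MEM@6 WB@7
I3 ld r4 <- r5: IF@4 ID@5 stall=2 (RAW on I2.r5 (WB@7)) EX@8 MEM@9 WB@10
I4 sub r3 <- r1,r3: IF@5 ID@8 stall=0 (-) EX@9 MEM@10 WB@11
I5 sub r5 <- r4,r3: IF@8 ID@9 stall=2 (RAW on I4.r3 (WB@11)) EX@12 MEM@13 WB@14

Answer: 14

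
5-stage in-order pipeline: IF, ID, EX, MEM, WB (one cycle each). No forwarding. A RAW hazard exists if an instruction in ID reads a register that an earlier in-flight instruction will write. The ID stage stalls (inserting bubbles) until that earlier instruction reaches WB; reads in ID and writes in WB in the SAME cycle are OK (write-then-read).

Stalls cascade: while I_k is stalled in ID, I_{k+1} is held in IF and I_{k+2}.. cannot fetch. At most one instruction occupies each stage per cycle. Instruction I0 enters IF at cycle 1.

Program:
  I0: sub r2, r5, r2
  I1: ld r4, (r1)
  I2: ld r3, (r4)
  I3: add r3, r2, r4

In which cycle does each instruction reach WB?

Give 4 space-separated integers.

Answer: 5 6 9 10

Derivation:
I0 sub r2 <- r5,r2: IF@1 ID@2 stall=0 (-) EX@3 MEM@4 WB@5
I1 ld r4 <- r1: IF@2 ID@3 stall=0 (-) EX@4 MEM@5 WB@6
I2 ld r3 <- r4: IF@3 ID@4 stall=2 (RAW on I1.r4 (WB@6)) EX@7 MEM@8 WB@9
I3 add r3 <- r2,r4: IF@4 ID@7 stall=0 (-) EX@8 MEM@9 WB@10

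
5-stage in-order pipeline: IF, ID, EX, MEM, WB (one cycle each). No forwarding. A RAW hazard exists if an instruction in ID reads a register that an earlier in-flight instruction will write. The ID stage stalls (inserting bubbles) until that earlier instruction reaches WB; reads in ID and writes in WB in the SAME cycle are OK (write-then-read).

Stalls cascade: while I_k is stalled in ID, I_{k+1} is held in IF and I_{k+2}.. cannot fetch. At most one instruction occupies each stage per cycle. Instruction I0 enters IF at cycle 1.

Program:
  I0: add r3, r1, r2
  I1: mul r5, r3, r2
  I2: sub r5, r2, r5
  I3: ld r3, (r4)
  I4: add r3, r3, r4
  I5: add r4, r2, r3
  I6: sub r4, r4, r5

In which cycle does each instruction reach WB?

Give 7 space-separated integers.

I0 add r3 <- r1,r2: IF@1 ID@2 stall=0 (-) EX@3 MEM@4 WB@5
I1 mul r5 <- r3,r2: IF@2 ID@3 stall=2 (RAW on I0.r3 (WB@5)) EX@6 MEM@7 WB@8
I2 sub r5 <- r2,r5: IF@3 ID@6 stall=2 (RAW on I1.r5 (WB@8)) EX@9 MEM@10 WB@11
I3 ld r3 <- r4: IF@6 ID@9 stall=0 (-) EX@10 MEM@11 WB@12
I4 add r3 <- r3,r4: IF@9 ID@10 stall=2 (RAW on I3.r3 (WB@12)) EX@13 MEM@14 WB@15
I5 add r4 <- r2,r3: IF@10 ID@13 stall=2 (RAW on I4.r3 (WB@15)) EX@16 MEM@17 WB@18
I6 sub r4 <- r4,r5: IF@13 ID@16 stall=2 (RAW on I5.r4 (WB@18)) EX@19 MEM@20 WB@21

Answer: 5 8 11 12 15 18 21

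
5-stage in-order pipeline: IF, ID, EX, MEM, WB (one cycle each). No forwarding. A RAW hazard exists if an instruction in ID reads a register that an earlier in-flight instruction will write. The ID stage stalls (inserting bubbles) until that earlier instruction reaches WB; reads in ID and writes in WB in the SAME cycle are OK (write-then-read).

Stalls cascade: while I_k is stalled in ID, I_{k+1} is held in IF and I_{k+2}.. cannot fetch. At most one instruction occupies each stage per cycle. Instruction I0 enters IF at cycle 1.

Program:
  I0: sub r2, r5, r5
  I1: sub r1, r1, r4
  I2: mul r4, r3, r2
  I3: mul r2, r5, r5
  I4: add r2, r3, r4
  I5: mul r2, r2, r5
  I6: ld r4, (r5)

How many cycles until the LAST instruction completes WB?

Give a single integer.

Answer: 15

Derivation:
I0 sub r2 <- r5,r5: IF@1 ID@2 stall=0 (-) EX@3 MEM@4 WB@5
I1 sub r1 <- r1,r4: IF@2 ID@3 stall=0 (-) EX@4 MEM@5 WB@6
I2 mul r4 <- r3,r2: IF@3 ID@4 stall=1 (RAW on I0.r2 (WB@5)) EX@6 MEM@7 WB@8
I3 mul r2 <- r5,r5: IF@4 ID@6 stall=0 (-) EX@7 MEM@8 WB@9
I4 add r2 <- r3,r4: IF@6 ID@7 stall=1 (RAW on I2.r4 (WB@8)) EX@9 MEM@10 WB@11
I5 mul r2 <- r2,r5: IF@7 ID@9 stall=2 (RAW on I4.r2 (WB@11)) EX@12 MEM@13 WB@14
I6 ld r4 <- r5: IF@9 ID@12 stall=0 (-) EX@13 MEM@14 WB@15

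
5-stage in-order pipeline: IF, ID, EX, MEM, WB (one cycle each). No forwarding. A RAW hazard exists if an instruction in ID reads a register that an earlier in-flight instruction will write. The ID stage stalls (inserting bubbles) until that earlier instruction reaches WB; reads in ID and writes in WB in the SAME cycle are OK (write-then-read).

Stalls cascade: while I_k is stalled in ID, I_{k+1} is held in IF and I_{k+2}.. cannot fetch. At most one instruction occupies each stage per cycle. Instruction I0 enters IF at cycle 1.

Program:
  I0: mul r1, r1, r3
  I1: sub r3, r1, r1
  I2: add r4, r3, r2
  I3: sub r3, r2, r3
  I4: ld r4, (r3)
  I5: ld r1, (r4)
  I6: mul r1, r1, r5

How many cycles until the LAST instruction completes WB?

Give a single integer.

Answer: 21

Derivation:
I0 mul r1 <- r1,r3: IF@1 ID@2 stall=0 (-) EX@3 MEM@4 WB@5
I1 sub r3 <- r1,r1: IF@2 ID@3 stall=2 (RAW on I0.r1 (WB@5)) EX@6 MEM@7 WB@8
I2 add r4 <- r3,r2: IF@3 ID@6 stall=2 (RAW on I1.r3 (WB@8)) EX@9 MEM@10 WB@11
I3 sub r3 <- r2,r3: IF@6 ID@9 stall=0 (-) EX@10 MEM@11 WB@12
I4 ld r4 <- r3: IF@9 ID@10 stall=2 (RAW on I3.r3 (WB@12)) EX@13 MEM@14 WB@15
I5 ld r1 <- r4: IF@10 ID@13 stall=2 (RAW on I4.r4 (WB@15)) EX@16 MEM@17 WB@18
I6 mul r1 <- r1,r5: IF@13 ID@16 stall=2 (RAW on I5.r1 (WB@18)) EX@19 MEM@20 WB@21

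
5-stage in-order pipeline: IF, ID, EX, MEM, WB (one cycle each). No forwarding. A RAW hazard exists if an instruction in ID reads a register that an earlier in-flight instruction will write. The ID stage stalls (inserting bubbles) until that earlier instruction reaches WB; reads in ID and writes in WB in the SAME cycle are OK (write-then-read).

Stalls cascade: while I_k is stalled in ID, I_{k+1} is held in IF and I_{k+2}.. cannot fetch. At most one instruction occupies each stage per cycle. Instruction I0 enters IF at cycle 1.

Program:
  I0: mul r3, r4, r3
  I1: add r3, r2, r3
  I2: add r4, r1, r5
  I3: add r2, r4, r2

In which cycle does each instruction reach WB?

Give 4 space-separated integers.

Answer: 5 8 9 12

Derivation:
I0 mul r3 <- r4,r3: IF@1 ID@2 stall=0 (-) EX@3 MEM@4 WB@5
I1 add r3 <- r2,r3: IF@2 ID@3 stall=2 (RAW on I0.r3 (WB@5)) EX@6 MEM@7 WB@8
I2 add r4 <- r1,r5: IF@3 ID@6 stall=0 (-) EX@7 MEM@8 WB@9
I3 add r2 <- r4,r2: IF@6 ID@7 stall=2 (RAW on I2.r4 (WB@9)) EX@10 MEM@11 WB@12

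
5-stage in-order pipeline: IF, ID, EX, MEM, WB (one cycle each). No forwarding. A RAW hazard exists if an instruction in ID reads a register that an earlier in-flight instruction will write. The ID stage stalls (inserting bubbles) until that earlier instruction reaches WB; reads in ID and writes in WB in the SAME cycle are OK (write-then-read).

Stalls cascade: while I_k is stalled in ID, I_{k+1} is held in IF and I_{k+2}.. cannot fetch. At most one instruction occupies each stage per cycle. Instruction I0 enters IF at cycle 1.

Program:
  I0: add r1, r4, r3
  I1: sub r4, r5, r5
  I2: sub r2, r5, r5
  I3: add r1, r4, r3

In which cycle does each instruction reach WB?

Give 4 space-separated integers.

I0 add r1 <- r4,r3: IF@1 ID@2 stall=0 (-) EX@3 MEM@4 WB@5
I1 sub r4 <- r5,r5: IF@2 ID@3 stall=0 (-) EX@4 MEM@5 WB@6
I2 sub r2 <- r5,r5: IF@3 ID@4 stall=0 (-) EX@5 MEM@6 WB@7
I3 add r1 <- r4,r3: IF@4 ID@5 stall=1 (RAW on I1.r4 (WB@6)) EX@7 MEM@8 WB@9

Answer: 5 6 7 9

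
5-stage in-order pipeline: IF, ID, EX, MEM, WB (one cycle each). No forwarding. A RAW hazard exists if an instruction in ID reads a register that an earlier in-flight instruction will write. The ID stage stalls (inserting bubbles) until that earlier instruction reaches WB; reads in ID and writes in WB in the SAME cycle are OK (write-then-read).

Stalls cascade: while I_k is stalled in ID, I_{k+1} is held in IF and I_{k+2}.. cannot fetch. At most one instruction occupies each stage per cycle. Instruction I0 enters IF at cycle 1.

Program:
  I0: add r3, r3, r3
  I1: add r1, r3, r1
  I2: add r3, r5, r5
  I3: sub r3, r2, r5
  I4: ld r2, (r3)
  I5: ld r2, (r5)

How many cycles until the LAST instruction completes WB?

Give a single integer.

Answer: 14

Derivation:
I0 add r3 <- r3,r3: IF@1 ID@2 stall=0 (-) EX@3 MEM@4 WB@5
I1 add r1 <- r3,r1: IF@2 ID@3 stall=2 (RAW on I0.r3 (WB@5)) EX@6 MEM@7 WB@8
I2 add r3 <- r5,r5: IF@3 ID@6 stall=0 (-) EX@7 MEM@8 WB@9
I3 sub r3 <- r2,r5: IF@6 ID@7 stall=0 (-) EX@8 MEM@9 WB@10
I4 ld r2 <- r3: IF@7 ID@8 stall=2 (RAW on I3.r3 (WB@10)) EX@11 MEM@12 WB@13
I5 ld r2 <- r5: IF@8 ID@11 stall=0 (-) EX@12 MEM@13 WB@14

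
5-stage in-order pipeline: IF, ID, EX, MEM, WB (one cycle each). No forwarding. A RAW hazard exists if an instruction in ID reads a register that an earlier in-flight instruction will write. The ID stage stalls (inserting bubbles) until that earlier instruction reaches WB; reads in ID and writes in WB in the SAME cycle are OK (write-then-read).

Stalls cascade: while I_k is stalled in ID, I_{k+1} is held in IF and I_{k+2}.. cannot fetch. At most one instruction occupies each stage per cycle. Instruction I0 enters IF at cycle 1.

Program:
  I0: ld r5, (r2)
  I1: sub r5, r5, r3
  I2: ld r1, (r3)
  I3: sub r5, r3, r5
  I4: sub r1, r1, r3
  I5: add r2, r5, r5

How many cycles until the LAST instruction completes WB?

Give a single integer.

I0 ld r5 <- r2: IF@1 ID@2 stall=0 (-) EX@3 MEM@4 WB@5
I1 sub r5 <- r5,r3: IF@2 ID@3 stall=2 (RAW on I0.r5 (WB@5)) EX@6 MEM@7 WB@8
I2 ld r1 <- r3: IF@3 ID@6 stall=0 (-) EX@7 MEM@8 WB@9
I3 sub r5 <- r3,r5: IF@6 ID@7 stall=1 (RAW on I1.r5 (WB@8)) EX@9 MEM@10 WB@11
I4 sub r1 <- r1,r3: IF@7 ID@9 stall=0 (-) EX@10 MEM@11 WB@12
I5 add r2 <- r5,r5: IF@9 ID@10 stall=1 (RAW on I3.r5 (WB@11)) EX@12 MEM@13 WB@14

Answer: 14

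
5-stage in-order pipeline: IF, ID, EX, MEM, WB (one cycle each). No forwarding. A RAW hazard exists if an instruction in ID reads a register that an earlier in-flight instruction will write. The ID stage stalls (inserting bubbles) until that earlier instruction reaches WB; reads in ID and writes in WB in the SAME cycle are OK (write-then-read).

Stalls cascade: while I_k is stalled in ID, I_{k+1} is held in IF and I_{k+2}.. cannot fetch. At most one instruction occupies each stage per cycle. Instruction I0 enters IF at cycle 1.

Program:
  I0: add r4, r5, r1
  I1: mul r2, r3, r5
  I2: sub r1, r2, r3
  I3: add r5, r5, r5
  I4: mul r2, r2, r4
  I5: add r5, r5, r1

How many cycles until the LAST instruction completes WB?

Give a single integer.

Answer: 13

Derivation:
I0 add r4 <- r5,r1: IF@1 ID@2 stall=0 (-) EX@3 MEM@4 WB@5
I1 mul r2 <- r3,r5: IF@2 ID@3 stall=0 (-) EX@4 MEM@5 WB@6
I2 sub r1 <- r2,r3: IF@3 ID@4 stall=2 (RAW on I1.r2 (WB@6)) EX@7 MEM@8 WB@9
I3 add r5 <- r5,r5: IF@4 ID@7 stall=0 (-) EX@8 MEM@9 WB@10
I4 mul r2 <- r2,r4: IF@7 ID@8 stall=0 (-) EX@9 MEM@10 WB@11
I5 add r5 <- r5,r1: IF@8 ID@9 stall=1 (RAW on I3.r5 (WB@10)) EX@11 MEM@12 WB@13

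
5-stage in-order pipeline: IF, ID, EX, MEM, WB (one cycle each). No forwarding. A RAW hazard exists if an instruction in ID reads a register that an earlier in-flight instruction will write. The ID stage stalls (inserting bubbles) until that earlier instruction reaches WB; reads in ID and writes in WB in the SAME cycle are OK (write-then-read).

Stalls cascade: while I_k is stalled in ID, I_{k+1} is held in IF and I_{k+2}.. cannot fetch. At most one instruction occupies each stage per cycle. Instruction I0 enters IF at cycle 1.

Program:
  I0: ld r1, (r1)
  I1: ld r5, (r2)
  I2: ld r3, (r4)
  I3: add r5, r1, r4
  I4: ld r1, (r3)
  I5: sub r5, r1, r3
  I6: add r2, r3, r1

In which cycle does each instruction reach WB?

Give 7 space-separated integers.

Answer: 5 6 7 8 10 13 14

Derivation:
I0 ld r1 <- r1: IF@1 ID@2 stall=0 (-) EX@3 MEM@4 WB@5
I1 ld r5 <- r2: IF@2 ID@3 stall=0 (-) EX@4 MEM@5 WB@6
I2 ld r3 <- r4: IF@3 ID@4 stall=0 (-) EX@5 MEM@6 WB@7
I3 add r5 <- r1,r4: IF@4 ID@5 stall=0 (-) EX@6 MEM@7 WB@8
I4 ld r1 <- r3: IF@5 ID@6 stall=1 (RAW on I2.r3 (WB@7)) EX@8 MEM@9 WB@10
I5 sub r5 <- r1,r3: IF@6 ID@8 stall=2 (RAW on I4.r1 (WB@10)) EX@11 MEM@12 WB@13
I6 add r2 <- r3,r1: IF@8 ID@11 stall=0 (-) EX@12 MEM@13 WB@14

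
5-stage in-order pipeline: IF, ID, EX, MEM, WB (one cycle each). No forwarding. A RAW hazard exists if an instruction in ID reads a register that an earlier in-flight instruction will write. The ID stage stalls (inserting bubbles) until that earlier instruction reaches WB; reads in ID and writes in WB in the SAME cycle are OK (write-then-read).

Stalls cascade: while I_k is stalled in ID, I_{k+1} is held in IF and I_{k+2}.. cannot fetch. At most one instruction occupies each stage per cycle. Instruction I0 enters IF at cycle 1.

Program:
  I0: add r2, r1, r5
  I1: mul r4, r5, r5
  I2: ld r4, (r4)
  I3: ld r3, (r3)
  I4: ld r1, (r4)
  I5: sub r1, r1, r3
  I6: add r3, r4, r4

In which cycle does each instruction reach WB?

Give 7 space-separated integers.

Answer: 5 6 9 10 12 15 16

Derivation:
I0 add r2 <- r1,r5: IF@1 ID@2 stall=0 (-) EX@3 MEM@4 WB@5
I1 mul r4 <- r5,r5: IF@2 ID@3 stall=0 (-) EX@4 MEM@5 WB@6
I2 ld r4 <- r4: IF@3 ID@4 stall=2 (RAW on I1.r4 (WB@6)) EX@7 MEM@8 WB@9
I3 ld r3 <- r3: IF@4 ID@7 stall=0 (-) EX@8 MEM@9 WB@10
I4 ld r1 <- r4: IF@7 ID@8 stall=1 (RAW on I2.r4 (WB@9)) EX@10 MEM@11 WB@12
I5 sub r1 <- r1,r3: IF@8 ID@10 stall=2 (RAW on I4.r1 (WB@12)) EX@13 MEM@14 WB@15
I6 add r3 <- r4,r4: IF@10 ID@13 stall=0 (-) EX@14 MEM@15 WB@16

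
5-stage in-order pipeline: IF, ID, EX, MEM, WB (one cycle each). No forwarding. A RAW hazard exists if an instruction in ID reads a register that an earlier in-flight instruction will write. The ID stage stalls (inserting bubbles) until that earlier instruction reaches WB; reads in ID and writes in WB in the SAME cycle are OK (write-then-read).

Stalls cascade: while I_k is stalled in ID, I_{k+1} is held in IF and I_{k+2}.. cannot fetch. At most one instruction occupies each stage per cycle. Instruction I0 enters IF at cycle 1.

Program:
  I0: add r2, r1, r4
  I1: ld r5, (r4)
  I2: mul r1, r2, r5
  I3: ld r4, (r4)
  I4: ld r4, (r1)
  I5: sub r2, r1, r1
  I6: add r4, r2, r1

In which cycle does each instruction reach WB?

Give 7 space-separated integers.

Answer: 5 6 9 10 12 13 16

Derivation:
I0 add r2 <- r1,r4: IF@1 ID@2 stall=0 (-) EX@3 MEM@4 WB@5
I1 ld r5 <- r4: IF@2 ID@3 stall=0 (-) EX@4 MEM@5 WB@6
I2 mul r1 <- r2,r5: IF@3 ID@4 stall=2 (RAW on I1.r5 (WB@6)) EX@7 MEM@8 WB@9
I3 ld r4 <- r4: IF@4 ID@7 stall=0 (-) EX@8 MEM@9 WB@10
I4 ld r4 <- r1: IF@7 ID@8 stall=1 (RAW on I2.r1 (WB@9)) EX@10 MEM@11 WB@12
I5 sub r2 <- r1,r1: IF@8 ID@10 stall=0 (-) EX@11 MEM@12 WB@13
I6 add r4 <- r2,r1: IF@10 ID@11 stall=2 (RAW on I5.r2 (WB@13)) EX@14 MEM@15 WB@16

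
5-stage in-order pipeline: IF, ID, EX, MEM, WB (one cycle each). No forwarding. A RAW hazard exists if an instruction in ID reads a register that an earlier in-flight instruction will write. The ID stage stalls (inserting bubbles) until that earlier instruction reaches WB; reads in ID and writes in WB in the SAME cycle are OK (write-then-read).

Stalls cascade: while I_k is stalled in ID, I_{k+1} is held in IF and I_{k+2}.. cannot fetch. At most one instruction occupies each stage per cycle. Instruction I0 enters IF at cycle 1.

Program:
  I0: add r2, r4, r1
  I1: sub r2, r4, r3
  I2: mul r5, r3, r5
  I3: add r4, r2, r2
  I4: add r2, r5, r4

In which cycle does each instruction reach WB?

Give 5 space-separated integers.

Answer: 5 6 7 9 12

Derivation:
I0 add r2 <- r4,r1: IF@1 ID@2 stall=0 (-) EX@3 MEM@4 WB@5
I1 sub r2 <- r4,r3: IF@2 ID@3 stall=0 (-) EX@4 MEM@5 WB@6
I2 mul r5 <- r3,r5: IF@3 ID@4 stall=0 (-) EX@5 MEM@6 WB@7
I3 add r4 <- r2,r2: IF@4 ID@5 stall=1 (RAW on I1.r2 (WB@6)) EX@7 MEM@8 WB@9
I4 add r2 <- r5,r4: IF@5 ID@7 stall=2 (RAW on I3.r4 (WB@9)) EX@10 MEM@11 WB@12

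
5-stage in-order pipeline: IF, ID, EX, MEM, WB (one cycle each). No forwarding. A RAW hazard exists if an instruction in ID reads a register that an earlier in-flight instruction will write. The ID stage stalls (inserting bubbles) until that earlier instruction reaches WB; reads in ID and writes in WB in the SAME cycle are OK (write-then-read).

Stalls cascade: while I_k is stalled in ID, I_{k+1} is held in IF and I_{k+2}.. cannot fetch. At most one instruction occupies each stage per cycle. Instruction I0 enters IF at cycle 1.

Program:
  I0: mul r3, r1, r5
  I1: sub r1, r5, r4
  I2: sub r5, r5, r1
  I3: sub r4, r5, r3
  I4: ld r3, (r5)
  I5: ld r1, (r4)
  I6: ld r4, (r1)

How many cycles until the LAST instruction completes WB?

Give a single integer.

I0 mul r3 <- r1,r5: IF@1 ID@2 stall=0 (-) EX@3 MEM@4 WB@5
I1 sub r1 <- r5,r4: IF@2 ID@3 stall=0 (-) EX@4 MEM@5 WB@6
I2 sub r5 <- r5,r1: IF@3 ID@4 stall=2 (RAW on I1.r1 (WB@6)) EX@7 MEM@8 WB@9
I3 sub r4 <- r5,r3: IF@4 ID@7 stall=2 (RAW on I2.r5 (WB@9)) EX@10 MEM@11 WB@12
I4 ld r3 <- r5: IF@7 ID@10 stall=0 (-) EX@11 MEM@12 WB@13
I5 ld r1 <- r4: IF@10 ID@11 stall=1 (RAW on I3.r4 (WB@12)) EX@13 MEM@14 WB@15
I6 ld r4 <- r1: IF@11 ID@13 stall=2 (RAW on I5.r1 (WB@15)) EX@16 MEM@17 WB@18

Answer: 18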